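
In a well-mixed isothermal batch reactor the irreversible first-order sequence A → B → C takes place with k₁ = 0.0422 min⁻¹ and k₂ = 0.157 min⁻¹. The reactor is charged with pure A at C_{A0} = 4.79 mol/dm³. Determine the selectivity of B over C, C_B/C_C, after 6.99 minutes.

Solving the coupled first-order balances gives C_B(t) = [k₁/(k₂−k₁)]·C_{A0}·(e^(−k₁t) − e^(−k₂t)).
e^(−k₁t) = e^(−0.0422×6.99) = e^(−0.2950) = 0.7445; e^(−k₂t) = e^(−1.097) = 0.3337.
C_B = 0.0422×4.79/(0.157−0.0422) × (0.7445−0.3337) = 1.761×0.4108 = 0.7234 mol/dm³.
C_A = C_{A0}e^(−k₁t) = 3.566 mol/dm³, so C_C = C_{A0}−C_A−C_B = 0.5002 mol/dm³; C_B/C_C = 1.45.

1.45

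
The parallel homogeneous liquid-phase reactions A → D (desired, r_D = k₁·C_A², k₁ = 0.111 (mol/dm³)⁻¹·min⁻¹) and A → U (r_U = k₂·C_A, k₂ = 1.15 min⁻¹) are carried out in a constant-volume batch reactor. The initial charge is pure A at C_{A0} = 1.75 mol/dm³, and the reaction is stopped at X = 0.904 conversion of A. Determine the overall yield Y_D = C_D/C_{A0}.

C_A = C_{A0}(1−X) = 0.1680 mol/dm³.
Along a PFR/batch, dC_U/dC_A = −r_U/(r_D+r_U) = −k₂/(k₂+k₁·C_A).
Integrating from C_{A0} to C_A: C_U = (1.15/0.111)·ln[(1.15+0.111·1.75)/(1.15+0.111·0.168)] = 10.36·ln(1.344/1.169) = 1.450 mol/dm³.
Then C_D = (C_{A0}−C_A) − C_U = 1.582 − 1.450 = 0.1317 mol/dm³.
Y_D = C_D/C_{A0} = 0.1317/1.75 = 0.0752.

0.0752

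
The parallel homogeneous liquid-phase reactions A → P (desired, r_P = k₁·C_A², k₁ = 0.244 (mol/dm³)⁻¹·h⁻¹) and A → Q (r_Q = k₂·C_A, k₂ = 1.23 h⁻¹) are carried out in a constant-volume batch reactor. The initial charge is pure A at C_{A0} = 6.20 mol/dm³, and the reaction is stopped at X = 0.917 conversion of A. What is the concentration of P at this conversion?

C_A = C_{A0}(1−X) = 0.5146 mol/dm³.
Along a PFR/batch, dC_Q/dC_A = −r_Q/(r_P+r_Q) = −k₂/(k₂+k₁·C_A).
Integrating from C_{A0} to C_A: C_Q = (1.23/0.244)·ln[(1.23+0.244·6.20)/(1.23+0.244·0.515)] = 5.041·ln(2.743/1.356) = 3.553 mol/dm³.
Then C_P = (C_{A0}−C_A) − C_Q = 5.685 − 3.553 = 2.133 mol/dm³.

2.13 mol/dm³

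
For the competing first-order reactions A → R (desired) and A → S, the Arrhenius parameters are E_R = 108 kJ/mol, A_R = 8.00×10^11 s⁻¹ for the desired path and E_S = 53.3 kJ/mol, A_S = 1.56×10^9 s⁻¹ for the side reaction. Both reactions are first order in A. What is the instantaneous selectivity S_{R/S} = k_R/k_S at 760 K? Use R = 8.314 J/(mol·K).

Since both paths have the same order in A, the concentration cancels and S_{R/S} = k_R/k_S = (A_R/A_S)·exp[(E_S−E_R)/(RT)].
(E_S−E_R)/(RT) = (53.3−108)×10³/(8.314×760) = -54700/6319 = -8.657.
k_R/k_S = (8.00×10^11/1.56×10^9)·exp(-8.657) = 512.8 × 1.739×10^-4 = 0.0892.

0.0892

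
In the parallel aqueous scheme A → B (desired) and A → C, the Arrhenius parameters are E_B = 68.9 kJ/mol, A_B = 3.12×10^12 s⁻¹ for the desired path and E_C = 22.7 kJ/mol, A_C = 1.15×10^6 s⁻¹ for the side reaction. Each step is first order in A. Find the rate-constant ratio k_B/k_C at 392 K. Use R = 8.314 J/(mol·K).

1.89

k_B/k_C = (A_B/A_C)·exp[−(E_B−E_C)/(RT)] = (A_B/A_C)·exp[(E_C−E_B)/(RT)].
(E_C−E_B)/(RT) = (22.7−68.9)×10³/(8.314×392) = -46200/3259 = -14.18.
k_B/k_C = (3.12×10^12/1.15×10^6)·exp(-14.18) = 2.713×10^6 × 6.975×10^-7 = 1.89.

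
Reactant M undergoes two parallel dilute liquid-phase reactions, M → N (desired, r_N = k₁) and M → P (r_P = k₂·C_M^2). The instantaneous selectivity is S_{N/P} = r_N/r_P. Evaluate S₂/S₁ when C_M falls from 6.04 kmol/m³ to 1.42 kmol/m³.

18.1

S_{N/P} = (k₁/k₂)·C_M^-2, so S₂/S₁ = (C_{M,2}/C_{M,1})^-2.
= (1.42/6.04)^(-2) = (0.2351)^(-2) = 18.1.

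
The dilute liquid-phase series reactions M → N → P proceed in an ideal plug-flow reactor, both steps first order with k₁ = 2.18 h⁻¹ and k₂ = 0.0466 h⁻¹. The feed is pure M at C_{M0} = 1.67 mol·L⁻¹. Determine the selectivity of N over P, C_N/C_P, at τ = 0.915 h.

For first-order series with pure M initially, C_N(τ) = k₁C_{M0}/(k₂−k₁)·(e^(−k₁τ) − e^(−k₂τ)).
e^(−k₁τ) = e^(−2.18×0.915) = e^(−1.995) = 0.1361; e^(−k₂τ) = e^(−0.04264) = 0.9583.
C_N = 2.18×1.67/(0.0466−2.18) × (0.1361−0.9583) = (-1.706)×(-0.8222) = 1.403 mol·L⁻¹.
C_M = C_{M0}e^(−k₁τ) = 0.2272 mol·L⁻¹, so C_P = C_{M0}−C_M−C_N = 0.03972 mol·L⁻¹; C_N/C_P = 35.3.

35.3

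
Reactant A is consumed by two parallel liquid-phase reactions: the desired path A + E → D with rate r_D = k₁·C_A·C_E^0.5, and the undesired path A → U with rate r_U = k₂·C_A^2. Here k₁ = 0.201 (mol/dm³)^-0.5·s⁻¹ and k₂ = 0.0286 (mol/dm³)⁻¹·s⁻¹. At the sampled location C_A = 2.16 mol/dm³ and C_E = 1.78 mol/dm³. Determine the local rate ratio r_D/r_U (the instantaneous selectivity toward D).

4.34

S_{D/U} = r_D/r_U = (k₁·C_A·C_E^0.5)/(k₂·C_A^2) = (k₁/k₂)·C_A⁻¹·C_E^0.5.
= (0.201×2.160×1.780^0.5) / (0.0286×2.160^2) = 0.5792/0.1334 = 4.34.
The undesired path is higher order in A, so low C_A (CSTR or dilute feed) favours D.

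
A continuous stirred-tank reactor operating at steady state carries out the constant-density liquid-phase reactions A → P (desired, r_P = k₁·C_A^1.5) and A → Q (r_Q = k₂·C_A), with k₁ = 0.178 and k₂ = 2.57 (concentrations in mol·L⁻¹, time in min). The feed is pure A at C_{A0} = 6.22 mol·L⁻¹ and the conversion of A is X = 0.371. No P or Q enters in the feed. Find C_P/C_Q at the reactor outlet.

Exit C_A = C_{A0}(1−X) = 6.22×0.629 = 3.912 mol·L⁻¹.
A CSTR operates uniformly at the exit composition, giving r_P = 1.377 and r_Q = 10.05 (each k·C_A^n at C_A = 3.912).
Overall selectivity = C_P/C_Q = r_Pτ/(r_Qτ) = r_P/r_Q = 0.137.

0.137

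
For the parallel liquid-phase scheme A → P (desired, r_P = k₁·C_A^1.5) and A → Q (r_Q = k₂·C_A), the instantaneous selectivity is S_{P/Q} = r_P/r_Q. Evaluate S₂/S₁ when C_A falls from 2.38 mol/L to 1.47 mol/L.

S_{P/Q} = (k₁/k₂)·C_A^0.5, so S₂/S₁ = (C_{A,2}/C_{A,1})^0.5.
= (1.47/2.38)^0.5 = (0.6176)^0.5 = 0.786.

0.786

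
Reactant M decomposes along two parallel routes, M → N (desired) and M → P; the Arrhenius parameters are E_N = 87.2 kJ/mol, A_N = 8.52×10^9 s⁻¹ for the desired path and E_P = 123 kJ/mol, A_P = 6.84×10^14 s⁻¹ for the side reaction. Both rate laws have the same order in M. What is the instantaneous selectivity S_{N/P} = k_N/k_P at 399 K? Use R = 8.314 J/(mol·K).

k_N/k_P = (A_N/A_P)·exp[−(E_N−E_P)/(RT)] = (A_N/A_P)·exp[(E_P−E_N)/(RT)].
(E_P−E_N)/(RT) = (123−87.2)×10³/(8.314×399) = 35800/3317 = 10.79.
k_N/k_P = (8.52×10^9/6.84×10^14)·exp(10.79) = 1.246×10^-5 × 48628 = 0.606.

0.606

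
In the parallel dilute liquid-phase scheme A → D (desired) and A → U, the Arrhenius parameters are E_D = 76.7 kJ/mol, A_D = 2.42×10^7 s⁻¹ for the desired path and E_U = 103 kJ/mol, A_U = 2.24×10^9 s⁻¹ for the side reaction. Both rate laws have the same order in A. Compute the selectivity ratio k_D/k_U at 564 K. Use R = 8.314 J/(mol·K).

2.95

k_D/k_U = (A_D/A_U)·exp[−(E_D−E_U)/(RT)] = (A_D/A_U)·exp[(E_U−E_D)/(RT)].
(E_U−E_D)/(RT) = (103−76.7)×10³/(8.314×564) = 26300/4689 = 5.609.
k_D/k_U = (2.42×10^7/2.24×10^9)·exp(5.609) = 0.01080 × 272.8 = 2.95.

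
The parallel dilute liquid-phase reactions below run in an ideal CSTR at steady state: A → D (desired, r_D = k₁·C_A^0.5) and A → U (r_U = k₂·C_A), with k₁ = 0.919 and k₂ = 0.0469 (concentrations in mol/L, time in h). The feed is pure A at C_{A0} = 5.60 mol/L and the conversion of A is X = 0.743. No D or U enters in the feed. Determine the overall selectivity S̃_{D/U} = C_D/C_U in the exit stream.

Exit C_A = C_{A0}(1−X) = 5.60×0.257 = 1.439 mol/L.
Rates in a CSTR are evaluated at the outlet concentration: r_D = 0.919×1.439^0.5 = 1.102, r_U = 0.0469×1.439 = 0.06750.
Overall selectivity = C_D/C_U = r_Dτ/(r_Uτ) = r_D/r_U = 16.3.

16.3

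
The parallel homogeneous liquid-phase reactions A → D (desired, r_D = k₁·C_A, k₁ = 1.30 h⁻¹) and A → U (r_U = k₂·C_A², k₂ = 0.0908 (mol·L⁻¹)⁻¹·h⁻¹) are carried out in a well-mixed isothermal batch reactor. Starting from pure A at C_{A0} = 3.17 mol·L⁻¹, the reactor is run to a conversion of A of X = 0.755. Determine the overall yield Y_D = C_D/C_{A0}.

0.665

C_A = C_{A0}(1−X) = 0.7766 mol·L⁻¹.
Along a PFR/batch, dC_D/dC_A = −r_D/(r_D+r_U) = −k₁/(k₁+k₂·C_A).
Integrating from C_{A0} to C_A: C_D = (1.30/0.0908)·ln[(1.30+0.0908·3.17)/(1.30+0.0908·0.777)] = 14.32·ln(1.588/1.371) = 2.107 mol·L⁻¹.
Y_D = C_D/C_{A0} = 2.107/3.17 = 0.665.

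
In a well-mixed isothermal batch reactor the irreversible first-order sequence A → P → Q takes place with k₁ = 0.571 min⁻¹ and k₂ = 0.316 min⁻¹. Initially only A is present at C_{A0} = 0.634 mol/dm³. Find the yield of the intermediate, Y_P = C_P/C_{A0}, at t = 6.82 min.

0.214

Solving the coupled first-order balances gives C_P(t) = [k₁/(k₂−k₁)]·C_{A0}·(e^(−k₁t) − e^(−k₂t)).
e^(−k₁t) = e^(−0.571×6.82) = e^(−3.894) = 0.02036; e^(−k₂t) = e^(−2.155) = 0.1159.
C_P = 0.571×0.634/(0.316−0.571) × (0.02036−0.1159) = (-1.420)×(-0.09553) = 0.1356 mol/dm³.
Y_P = C_P/C_{A0} = 0.1356/0.634 = 0.214.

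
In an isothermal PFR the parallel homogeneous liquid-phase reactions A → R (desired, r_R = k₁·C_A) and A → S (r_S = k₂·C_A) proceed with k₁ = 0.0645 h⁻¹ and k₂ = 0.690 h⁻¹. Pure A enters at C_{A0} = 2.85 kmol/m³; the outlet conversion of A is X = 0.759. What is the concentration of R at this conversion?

0.185 kmol/m³

C_A = C_{A0}(1−X) = 0.6868 kmol/m³.
Both paths are first order in A, so the instantaneous fraction to R is constant: dC_R/d(−C_A) = k₁/(k₁+k₂) = 0.08549.
C_R = 0.08549·(C_{A0}−C_A) = 0.08549×2.163 = 0.185 kmol/m³.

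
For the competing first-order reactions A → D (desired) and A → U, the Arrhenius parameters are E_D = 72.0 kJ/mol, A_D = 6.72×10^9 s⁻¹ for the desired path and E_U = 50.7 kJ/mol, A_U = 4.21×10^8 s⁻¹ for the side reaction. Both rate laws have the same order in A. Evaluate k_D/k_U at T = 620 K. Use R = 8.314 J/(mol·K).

0.256

Since both paths have the same order in A, the concentration cancels and S_{D/U} = k_D/k_U = (A_D/A_U)·exp[(E_U−E_D)/(RT)].
(E_U−E_D)/(RT) = (50.7−72.0)×10³/(8.314×620) = -21300/5155 = -4.132.
k_D/k_U = (6.72×10^9/4.21×10^8)·exp(-4.132) = 15.96 × 0.01605 = 0.256.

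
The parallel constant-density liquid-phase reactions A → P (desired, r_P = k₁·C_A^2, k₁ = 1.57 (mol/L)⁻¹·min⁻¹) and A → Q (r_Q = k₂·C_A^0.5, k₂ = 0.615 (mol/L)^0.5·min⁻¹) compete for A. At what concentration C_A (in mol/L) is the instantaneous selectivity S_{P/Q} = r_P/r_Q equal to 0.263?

0.220 mol/L

S_{P/Q} = (k₁/k₂)·C_A^1.5 ⇒ C_A = (S·k₂/k₁)^(1/1.5).
= (0.263×0.615/1.57)^(0.6667) = (0.1030)^(0.6667) = 0.220 mol/L.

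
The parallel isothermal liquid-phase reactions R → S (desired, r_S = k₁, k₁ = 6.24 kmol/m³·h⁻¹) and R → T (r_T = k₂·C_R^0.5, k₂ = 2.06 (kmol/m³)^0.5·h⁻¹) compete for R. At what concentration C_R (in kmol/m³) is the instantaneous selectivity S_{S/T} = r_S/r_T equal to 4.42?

S_{S/T} = (k₁/k₂)·C_R^-0.5 ⇒ C_R = (S·k₂/k₁)^(-2).
= (4.42×2.06/6.24)^(-2) = (1.459)^(-2) = 0.470 kmol/m³.

0.470 kmol/m³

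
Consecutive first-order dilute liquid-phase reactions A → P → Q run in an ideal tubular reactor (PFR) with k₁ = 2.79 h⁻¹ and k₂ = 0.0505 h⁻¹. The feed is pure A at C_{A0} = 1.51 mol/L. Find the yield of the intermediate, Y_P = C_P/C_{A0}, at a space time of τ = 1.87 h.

Solving the coupled first-order balances gives C_P(τ) = [k₁/(k₂−k₁)]·C_{A0}·(e^(−k₁τ) − e^(−k₂τ)).
e^(−k₁τ) = e^(−2.79×1.87) = e^(−5.217) = 0.005422; e^(−k₂τ) = e^(−0.09444) = 0.9099.
C_P = 2.79×1.51/(0.0505−2.79) × (0.005422−0.9099) = (-1.538)×(-0.9045) = 1.391 mol/L.
Y_P = C_P/C_{A0} = 1.391/1.51 = 0.921.

0.921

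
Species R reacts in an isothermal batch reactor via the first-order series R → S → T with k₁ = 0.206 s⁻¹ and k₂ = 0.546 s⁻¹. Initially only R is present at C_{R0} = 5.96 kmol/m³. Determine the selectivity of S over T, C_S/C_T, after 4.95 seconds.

0.386

Solving the coupled first-order balances gives C_S(t) = [k₁/(k₂−k₁)]·C_{R0}·(e^(−k₁t) − e^(−k₂t)).
e^(−k₁t) = e^(−0.206×4.95) = e^(−1.020) = 0.3607; e^(−k₂t) = e^(−2.703) = 0.06702.
C_S = 0.206×5.96/(0.546−0.206) × (0.3607−0.06702) = 3.611×0.2937 = 1.060 kmol/m³.
C_R = C_{R0}e^(−k₁t) = 2.150 kmol/m³, so C_T = C_{R0}−C_R−C_S = 2.750 kmol/m³; C_S/C_T = 0.386.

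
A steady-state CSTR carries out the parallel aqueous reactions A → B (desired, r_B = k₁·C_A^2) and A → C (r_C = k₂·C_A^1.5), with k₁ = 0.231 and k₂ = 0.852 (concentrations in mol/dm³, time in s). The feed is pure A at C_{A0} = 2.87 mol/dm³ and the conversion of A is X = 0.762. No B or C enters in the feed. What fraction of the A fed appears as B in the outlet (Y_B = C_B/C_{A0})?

Exit C_A = C_{A0}(1−X) = 2.87×0.238 = 0.6831 mol/dm³.
Rates in a CSTR are evaluated at the outlet concentration: r_B = 0.231×0.6831^2 = 0.1078, r_C = 0.852×0.6831^1.5 = 0.4810.
Fraction of consumed A going to B: r_B/(r_B+r_C) = 0.1831.
C_B = 0.1831·C_{A0}·X = 0.1831×2.87×0.762 = 0.400 mol/dm³; Y_B = C_B/C_{A0} = 0.139.

0.139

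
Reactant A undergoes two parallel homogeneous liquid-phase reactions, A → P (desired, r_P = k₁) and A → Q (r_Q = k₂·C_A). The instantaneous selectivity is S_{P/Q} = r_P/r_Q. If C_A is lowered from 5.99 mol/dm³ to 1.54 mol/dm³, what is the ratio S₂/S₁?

3.89

S_{P/Q} = (k₁/k₂)·C_A⁻¹, so S₂/S₁ = (C_{A,2}/C_{A,1})⁻¹.
= 5.99/1.54 = 3.89.
Selectivity toward P rises as C_A falls — low-concentration operation is favoured.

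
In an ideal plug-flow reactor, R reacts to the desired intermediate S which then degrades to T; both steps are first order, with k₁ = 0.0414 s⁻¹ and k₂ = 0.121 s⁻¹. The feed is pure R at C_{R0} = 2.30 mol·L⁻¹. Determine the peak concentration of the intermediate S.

At the optimum, C_{S,max}/C_{R0} = (k₁/k₂)^[k₂/(k₂−k₁)].
= (0.0414/0.121)^(0.121/(0.121−0.0414)) = (0.3421)^(1.520) = 0.1959.
C_{S,max} = 0.1959×2.30 = 0.450 mol·L⁻¹.

0.450 mol·L⁻¹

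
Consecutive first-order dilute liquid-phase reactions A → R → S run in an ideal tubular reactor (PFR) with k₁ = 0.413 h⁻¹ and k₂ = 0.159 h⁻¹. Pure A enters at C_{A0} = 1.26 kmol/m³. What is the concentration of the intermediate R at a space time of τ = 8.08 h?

The intermediate concentration in a first-order A→B→C sequence is C_R = k₁C_{A0}(e^(−k₁τ) − e^(−k₂τ))/(k₂−k₁).
e^(−k₁τ) = e^(−0.413×8.08) = e^(−3.337) = 0.03554; e^(−k₂τ) = e^(−1.285) = 0.2767.
C_R = 0.413×1.26/(0.159−0.413) × (0.03554−0.2767) = (-2.049)×(-0.2412) = 0.4941 kmol/m³.

0.494 kmol/m³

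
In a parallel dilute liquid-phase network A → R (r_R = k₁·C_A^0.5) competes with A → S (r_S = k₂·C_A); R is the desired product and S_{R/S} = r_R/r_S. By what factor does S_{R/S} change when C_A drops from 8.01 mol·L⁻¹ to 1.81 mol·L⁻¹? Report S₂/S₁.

S_{R/S} = (k₁/k₂)·C_A^-0.5, so S₂/S₁ = (C_{A,2}/C_{A,1})^-0.5.
= (1.81/8.01)^(-0.5) = (0.2260)^(-0.5) = 2.10.
Selectivity toward R rises as C_A falls — low-concentration operation is favoured.

2.10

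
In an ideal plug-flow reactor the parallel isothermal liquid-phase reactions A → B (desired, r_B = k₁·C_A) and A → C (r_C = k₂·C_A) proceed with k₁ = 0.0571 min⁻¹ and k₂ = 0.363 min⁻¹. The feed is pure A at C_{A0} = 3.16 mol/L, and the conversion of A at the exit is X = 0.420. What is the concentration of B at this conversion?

C_A = C_{A0}(1−X) = 1.833 mol/L.
Both paths are first order in A, so the instantaneous fraction to B is constant: dC_B/d(−C_A) = k₁/(k₁+k₂) = 0.1359.
C_B = 0.1359·(C_{A0}−C_A) = 0.1359×1.327 = 0.180 mol/L.

0.180 mol/L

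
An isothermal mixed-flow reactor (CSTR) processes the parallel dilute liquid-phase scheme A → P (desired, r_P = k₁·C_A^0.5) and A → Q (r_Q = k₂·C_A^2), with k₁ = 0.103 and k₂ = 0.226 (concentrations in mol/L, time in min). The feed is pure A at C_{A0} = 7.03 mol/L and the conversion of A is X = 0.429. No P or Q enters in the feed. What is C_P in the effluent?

0.162 mol/L

Exit C_A = C_{A0}(1−X) = 7.03×0.571 = 4.014 mol/L.
In a CSTR the entire volume is at exit conditions, so r_P = 0.103×4.014^0.5 = 0.2064 and r_Q = 0.226×4.014^2 = 3.642.
Fraction of consumed A going to P: r_P/(r_P+r_Q) = 0.05363.
C_P = 0.05363·C_{A0}·X = 0.05363×7.03×0.429 = 0.162 mol/L.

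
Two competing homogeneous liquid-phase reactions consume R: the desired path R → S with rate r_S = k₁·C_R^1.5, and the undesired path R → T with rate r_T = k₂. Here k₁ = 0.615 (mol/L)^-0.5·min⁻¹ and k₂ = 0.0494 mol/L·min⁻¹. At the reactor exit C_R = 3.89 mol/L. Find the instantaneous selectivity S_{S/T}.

95.5

S_{S/T} = r_S/r_T = (k₁·C_R^1.5)/(k₂) = (k₁/k₂)·C_R^1.5.
= (0.615×3.890^1.5) / (0.0494) = 4.718/0.04940 = 95.5.
Since the desired path is higher order in R, keeping C_R high (PFR or concentrated feed) favours S.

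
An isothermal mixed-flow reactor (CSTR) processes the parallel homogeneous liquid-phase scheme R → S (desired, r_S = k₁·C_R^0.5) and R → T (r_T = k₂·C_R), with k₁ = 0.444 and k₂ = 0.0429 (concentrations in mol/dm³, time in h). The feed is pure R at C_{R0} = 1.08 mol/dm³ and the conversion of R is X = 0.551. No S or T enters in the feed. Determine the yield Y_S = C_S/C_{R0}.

0.516

Exit C_R = C_{R0}(1−X) = 1.08×0.449 = 0.4849 mol/dm³.
Rates in a CSTR are evaluated at the outlet concentration: r_S = 0.444×0.4849^0.5 = 0.3092, r_T = 0.0429×0.4849 = 0.02080.
Fraction of consumed R going to S: r_S/(r_S+r_T) = 0.9370.
C_S = 0.9370·C_{R0}·X = 0.9370×1.08×0.551 = 0.558 mol/dm³; Y_S = C_S/C_{R0} = 0.516.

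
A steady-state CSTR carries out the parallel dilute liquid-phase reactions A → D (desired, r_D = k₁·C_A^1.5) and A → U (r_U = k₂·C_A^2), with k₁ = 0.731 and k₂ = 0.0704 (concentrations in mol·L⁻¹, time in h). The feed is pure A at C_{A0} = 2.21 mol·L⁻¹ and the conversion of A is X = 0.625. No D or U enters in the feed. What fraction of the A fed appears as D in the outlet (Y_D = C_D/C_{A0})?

Exit C_A = C_{A0}(1−X) = 2.21×0.375 = 0.8287 mol·L⁻¹.
Rates in a CSTR are evaluated at the outlet concentration: r_D = 0.731×0.8287^1.5 = 0.5515, r_U = 0.0704×0.8287^2 = 0.04835.
Fraction of consumed A going to D: r_D/(r_D+r_U) = 0.9194.
C_D = 0.9194·C_{A0}·X = 0.9194×2.21×0.625 = 1.27 mol·L⁻¹; Y_D = C_D/C_{A0} = 0.575.

0.575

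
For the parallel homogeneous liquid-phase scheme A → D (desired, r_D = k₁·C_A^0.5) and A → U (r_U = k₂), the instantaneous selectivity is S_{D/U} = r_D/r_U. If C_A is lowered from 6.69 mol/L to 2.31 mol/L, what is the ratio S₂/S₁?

S_{D/U} = (k₁/k₂)·C_A^0.5, so S₂/S₁ = (C_{A,2}/C_{A,1})^0.5.
= (2.31/6.69)^0.5 = (0.3453)^0.5 = 0.588.
Selectivity toward D falls as C_A falls — high-concentration operation is favoured.

0.588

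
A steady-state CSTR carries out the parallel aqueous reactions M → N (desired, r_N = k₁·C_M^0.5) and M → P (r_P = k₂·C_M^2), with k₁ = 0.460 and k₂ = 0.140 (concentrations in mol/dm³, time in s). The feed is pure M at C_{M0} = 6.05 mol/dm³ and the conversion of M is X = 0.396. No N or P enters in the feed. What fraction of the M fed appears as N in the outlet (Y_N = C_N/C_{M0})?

0.127

Exit C_M = C_{M0}(1−X) = 6.05×0.604 = 3.654 mol/dm³.
A CSTR operates uniformly at the exit composition, giving r_N = 0.8793 and r_P = 1.869 (each k·C_M^n at C_M = 3.654).
Fraction of consumed M going to N: r_N/(r_N+r_P) = 0.3199.
C_N = 0.3199·C_{M0}·X = 0.3199×6.05×0.396 = 0.766 mol/dm³; Y_N = C_N/C_{M0} = 0.127.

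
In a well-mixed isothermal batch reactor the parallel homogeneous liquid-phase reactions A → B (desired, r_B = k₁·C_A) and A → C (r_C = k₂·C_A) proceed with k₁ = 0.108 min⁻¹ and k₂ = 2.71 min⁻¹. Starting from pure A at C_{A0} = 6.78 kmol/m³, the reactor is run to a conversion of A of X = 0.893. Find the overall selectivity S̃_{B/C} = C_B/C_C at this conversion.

C_A = C_{A0}(1−X) = 0.7255 kmol/m³.
Both paths are first order in A, so the instantaneous fraction to B is constant: dC_B/d(−C_A) = k₁/(k₁+k₂) = 0.03833.
C_B = 0.03833·(C_{A0}−C_A) = 0.03833×6.055 = 0.232 kmol/m³.
C_C = (C_{A0}−C_A)−C_B = 5.822 kmol/m³; S̃_{B/C} = 0.2320/5.822 = 0.0399.

0.0399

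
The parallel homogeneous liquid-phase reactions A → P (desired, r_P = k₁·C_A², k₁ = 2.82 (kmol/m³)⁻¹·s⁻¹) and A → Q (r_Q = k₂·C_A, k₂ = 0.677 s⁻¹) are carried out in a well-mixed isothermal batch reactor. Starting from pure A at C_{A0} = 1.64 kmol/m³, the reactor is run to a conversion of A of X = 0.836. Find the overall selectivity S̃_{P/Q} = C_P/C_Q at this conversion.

3.37

C_A = C_{A0}(1−X) = 0.2690 kmol/m³.
Along a PFR/batch, dC_Q/dC_A = −r_Q/(r_P+r_Q) = −k₂/(k₂+k₁·C_A).
Integrating from C_{A0} to C_A: C_Q = (0.677/2.82)·ln[(0.677+2.82·1.64)/(0.677+2.82·0.269)] = 0.2401·ln(5.302/1.435) = 0.3137 kmol/m³.
Then C_P = (C_{A0}−C_A) − C_Q = 1.371 − 0.3137 = 1.057 kmol/m³.
S̃_{P/Q} = C_P/C_Q = 1.057/0.3137 = 3.37.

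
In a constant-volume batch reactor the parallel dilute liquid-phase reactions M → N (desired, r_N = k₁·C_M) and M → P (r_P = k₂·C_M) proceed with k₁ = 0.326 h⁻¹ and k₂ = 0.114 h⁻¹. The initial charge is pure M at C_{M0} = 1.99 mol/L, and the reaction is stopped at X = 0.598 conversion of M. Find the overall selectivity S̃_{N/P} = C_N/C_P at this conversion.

C_M = C_{M0}(1−X) = 0.8000 mol/L.
Both paths are first order in M, so the instantaneous fraction to N is constant: dC_N/d(−C_M) = k₁/(k₁+k₂) = 0.7409.
C_N = 0.7409·(C_{M0}−C_M) = 0.7409×1.190 = 0.882 mol/L.
C_P = (C_{M0}−C_M)−C_N = 0.3083 mol/L; S̃_{N/P} = 0.8817/0.3083 = 2.86.

2.86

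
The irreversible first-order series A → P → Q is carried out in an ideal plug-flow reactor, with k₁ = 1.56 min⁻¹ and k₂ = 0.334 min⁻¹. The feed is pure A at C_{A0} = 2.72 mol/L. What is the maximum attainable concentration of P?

1.79 mol/L

At the optimum, C_{P,max}/C_{A0} = (k₁/k₂)^[k₂/(k₂−k₁)].
= (1.56/0.334)^(0.334/(0.334−1.56)) = (4.671)^(-0.2724) = 0.6571.
C_{P,max} = 0.6571×2.72 = 1.79 mol/L.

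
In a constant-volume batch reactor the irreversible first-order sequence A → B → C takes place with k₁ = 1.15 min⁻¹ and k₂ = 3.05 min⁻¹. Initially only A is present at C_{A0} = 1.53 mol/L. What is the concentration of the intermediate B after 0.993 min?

The intermediate concentration in a first-order A→B→C sequence is C_B = k₁C_{A0}(e^(−k₁t) − e^(−k₂t))/(k₂−k₁).
e^(−k₁t) = e^(−1.15×0.993) = e^(−1.142) = 0.3192; e^(−k₂t) = e^(−3.029) = 0.04838.
C_B = 1.15×1.53/(3.05−1.15) × (0.3192−0.04838) = 0.9261×0.2708 = 0.2508 mol/L.

0.251 mol/L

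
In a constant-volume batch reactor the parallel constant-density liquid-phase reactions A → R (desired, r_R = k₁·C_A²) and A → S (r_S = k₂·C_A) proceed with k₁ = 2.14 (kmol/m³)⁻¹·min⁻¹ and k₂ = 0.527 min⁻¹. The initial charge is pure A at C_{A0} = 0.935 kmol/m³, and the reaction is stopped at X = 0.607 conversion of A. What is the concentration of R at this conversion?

0.406 kmol/m³

C_A = C_{A0}(1−X) = 0.3675 kmol/m³.
Along a PFR/batch, dC_S/dC_A = −r_S/(r_R+r_S) = −k₂/(k₂+k₁·C_A).
Integrating from C_{A0} to C_A: C_S = (0.527/2.14)·ln[(0.527+2.14·0.935)/(0.527+2.14·0.367)] = 0.2463·ln(2.528/1.313) = 0.1613 kmol/m³.
Then C_R = (C_{A0}−C_A) − C_S = 0.5675 − 0.1613 = 0.4063 kmol/m³.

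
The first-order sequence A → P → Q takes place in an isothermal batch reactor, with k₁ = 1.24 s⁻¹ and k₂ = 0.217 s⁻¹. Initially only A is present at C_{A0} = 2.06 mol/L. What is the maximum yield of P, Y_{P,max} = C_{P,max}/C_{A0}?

Evaluating C_P at t_opt = ln(k₂/k₁)/(k₂−k₁) gives C_{P,max}/C_{A0} = (k₁/k₂)^[k₂/(k₂−k₁)].
= (1.24/0.217)^(0.217/(0.217−1.24)) = (5.714)^(-0.2121) = 0.6909.

0.691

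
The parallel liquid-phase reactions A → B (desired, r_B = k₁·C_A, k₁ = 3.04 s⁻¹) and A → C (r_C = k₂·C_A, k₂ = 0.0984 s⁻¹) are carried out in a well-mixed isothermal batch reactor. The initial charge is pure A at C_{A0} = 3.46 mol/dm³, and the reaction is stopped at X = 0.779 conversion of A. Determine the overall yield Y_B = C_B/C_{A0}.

C_A = C_{A0}(1−X) = 0.7647 mol/dm³.
Both paths are first order in A, so the instantaneous fraction to B is constant: dC_B/d(−C_A) = k₁/(k₁+k₂) = 0.9686.
C_B = 0.9686·(C_{A0}−C_A) = 0.9686×2.695 = 2.61 mol/dm³.
Y_B = C_B/C_{A0} = 2.611/3.46 = 0.755.

0.755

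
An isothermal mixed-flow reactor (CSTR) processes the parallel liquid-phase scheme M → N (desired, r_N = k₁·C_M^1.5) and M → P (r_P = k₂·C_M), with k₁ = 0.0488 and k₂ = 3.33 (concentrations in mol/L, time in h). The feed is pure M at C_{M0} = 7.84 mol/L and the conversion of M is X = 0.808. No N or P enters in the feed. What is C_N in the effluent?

0.112 mol/L

Exit C_M = C_{M0}(1−X) = 7.84×0.192 = 1.505 mol/L.
In a CSTR the entire volume is at exit conditions, so r_N = 0.0488×1.505^1.5 = 0.09013 and r_P = 3.33×1.505 = 5.013.
Fraction of consumed M going to N: r_N/(r_N+r_P) = 0.01766.
C_N = 0.01766·C_{M0}·X = 0.01766×7.84×0.808 = 0.112 mol/L.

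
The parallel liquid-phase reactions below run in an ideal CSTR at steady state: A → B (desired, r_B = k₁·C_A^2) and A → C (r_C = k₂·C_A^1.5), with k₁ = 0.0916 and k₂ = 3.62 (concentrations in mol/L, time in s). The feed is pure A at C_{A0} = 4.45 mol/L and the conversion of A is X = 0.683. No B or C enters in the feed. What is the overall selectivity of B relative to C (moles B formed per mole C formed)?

Exit C_A = C_{A0}(1−X) = 4.45×0.317 = 1.411 mol/L.
In a CSTR the entire volume is at exit conditions, so r_B = 0.0916×1.411^2 = 0.1823 and r_C = 3.62×1.411^1.5 = 6.065.
Overall selectivity = C_B/C_C = r_Bτ/(r_Cτ) = r_B/r_C = 0.0301.

0.0301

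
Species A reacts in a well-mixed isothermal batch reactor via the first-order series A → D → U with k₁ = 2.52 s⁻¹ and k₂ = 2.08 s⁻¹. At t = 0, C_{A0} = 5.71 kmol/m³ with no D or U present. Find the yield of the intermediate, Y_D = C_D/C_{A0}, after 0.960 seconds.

Solving the coupled first-order balances gives C_D(t) = [k₁/(k₂−k₁)]·C_{A0}·(e^(−k₁t) − e^(−k₂t)).
e^(−k₁t) = e^(−2.52×0.960) = e^(−2.419) = 0.08899; e^(−k₂t) = e^(−1.997) = 0.1358.
C_D = 2.52×5.71/(2.08−2.52) × (0.08899−0.1358) = (-32.70)×(-0.04678) = 1.530 kmol/m³.
Y_D = C_D/C_{A0} = 1.530/5.71 = 0.268.

0.268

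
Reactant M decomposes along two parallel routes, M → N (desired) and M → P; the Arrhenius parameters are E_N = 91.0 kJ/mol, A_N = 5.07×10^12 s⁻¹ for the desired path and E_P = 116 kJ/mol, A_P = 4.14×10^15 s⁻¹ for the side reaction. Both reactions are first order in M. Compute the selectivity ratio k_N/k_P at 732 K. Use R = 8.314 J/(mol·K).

k_N/k_P = (A_N/A_P)·exp[−(E_N−E_P)/(RT)] = (A_N/A_P)·exp[(E_P−E_N)/(RT)].
(E_P−E_N)/(RT) = (116−91.0)×10³/(8.314×732) = 25000/6086 = 4.108.
k_N/k_P = (5.07×10^12/4.14×10^15)·exp(4.108) = 0.001225 × 60.82 = 0.0745.

0.0745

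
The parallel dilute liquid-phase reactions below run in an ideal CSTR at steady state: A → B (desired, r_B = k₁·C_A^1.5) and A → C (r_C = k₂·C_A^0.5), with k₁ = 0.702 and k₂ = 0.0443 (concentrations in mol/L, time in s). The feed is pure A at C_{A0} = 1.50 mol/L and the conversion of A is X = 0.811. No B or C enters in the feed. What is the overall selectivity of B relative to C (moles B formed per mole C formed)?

4.49

Exit C_A = C_{A0}(1−X) = 1.50×0.189 = 0.2835 mol/L.
A CSTR operates uniformly at the exit composition, giving r_B = 0.1060 and r_C = 0.02359 (each k·C_A^n at C_A = 0.2835).
Overall selectivity = C_B/C_C = r_Bτ/(r_Cτ) = r_B/r_C = 4.49.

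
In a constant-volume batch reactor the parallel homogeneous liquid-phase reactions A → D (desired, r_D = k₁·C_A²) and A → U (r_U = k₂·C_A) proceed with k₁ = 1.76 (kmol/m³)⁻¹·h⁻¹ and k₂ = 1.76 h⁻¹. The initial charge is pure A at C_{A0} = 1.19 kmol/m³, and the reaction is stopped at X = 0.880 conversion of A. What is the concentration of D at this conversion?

0.397 kmol/m³

C_A = C_{A0}(1−X) = 0.1428 kmol/m³.
Along a PFR/batch, dC_U/dC_A = −r_U/(r_D+r_U) = −k₂/(k₂+k₁·C_A).
Integrating from C_{A0} to C_A: C_U = (1.76/1.76)·ln[(1.76+1.76·1.19)/(1.76+1.76·0.143)] = 1.000·ln(3.854/2.011) = 0.6504 kmol/m³.
Then C_D = (C_{A0}−C_A) − C_U = 1.047 − 0.6504 = 0.3968 kmol/m³.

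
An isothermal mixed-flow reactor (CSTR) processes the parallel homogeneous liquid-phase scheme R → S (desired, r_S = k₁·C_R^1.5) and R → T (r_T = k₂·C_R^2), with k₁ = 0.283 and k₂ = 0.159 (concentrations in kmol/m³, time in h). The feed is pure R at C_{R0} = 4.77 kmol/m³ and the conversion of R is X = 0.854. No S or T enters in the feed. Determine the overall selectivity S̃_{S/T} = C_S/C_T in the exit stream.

Exit C_R = C_{R0}(1−X) = 4.77×0.146 = 0.6964 kmol/m³.
Rates in a CSTR are evaluated at the outlet concentration: r_S = 0.283×0.6964^1.5 = 0.1645, r_T = 0.159×0.6964^2 = 0.07712.
Overall selectivity = C_S/C_T = r_Sτ/(r_Tτ) = r_S/r_T = 2.13.

2.13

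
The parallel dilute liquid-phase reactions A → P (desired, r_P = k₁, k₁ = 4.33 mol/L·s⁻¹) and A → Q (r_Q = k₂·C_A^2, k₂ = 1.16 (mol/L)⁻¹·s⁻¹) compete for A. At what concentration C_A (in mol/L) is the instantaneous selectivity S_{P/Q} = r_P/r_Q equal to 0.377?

3.15 mol/L

S_{P/Q} = (k₁/k₂)·C_A^-2 ⇒ C_A = (S·k₂/k₁)^(-0.5).
= (0.377×1.16/4.33)^(-0.5) = (0.1010)^(-0.5) = 3.15 mol/L.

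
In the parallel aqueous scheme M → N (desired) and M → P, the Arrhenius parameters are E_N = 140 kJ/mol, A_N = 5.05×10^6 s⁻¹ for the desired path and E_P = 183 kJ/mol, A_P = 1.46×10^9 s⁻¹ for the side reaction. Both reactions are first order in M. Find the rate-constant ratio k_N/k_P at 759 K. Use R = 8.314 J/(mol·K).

With equal orders, S_{N/P} = k_N/k_P = (A_N/A_P)·exp[(E_P−E_N)/(RT)].
(E_P−E_N)/(RT) = (183−140)×10³/(8.314×759) = 43000/6310 = 6.814.
k_N/k_P = (5.05×10^6/1.46×10^9)·exp(6.814) = 0.003459 × 910.7 = 3.15.
Since E_N < E_P, lowering the temperature improves selectivity toward N.

3.15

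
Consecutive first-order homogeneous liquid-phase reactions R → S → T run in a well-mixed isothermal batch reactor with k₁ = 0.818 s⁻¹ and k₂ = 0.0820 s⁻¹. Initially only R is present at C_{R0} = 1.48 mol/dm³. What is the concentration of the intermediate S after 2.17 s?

For first-order series with pure R initially, C_S(t) = k₁C_{R0}/(k₂−k₁)·(e^(−k₁t) − e^(−k₂t)).
e^(−k₁t) = e^(−0.818×2.17) = e^(−1.775) = 0.1695; e^(−k₂t) = e^(−0.1779) = 0.8370.
C_S = 0.818×1.48/(0.0820−0.818) × (0.1695−0.8370) = (-1.645)×(-0.6675) = 1.098 mol/dm³.

1.10 mol/dm³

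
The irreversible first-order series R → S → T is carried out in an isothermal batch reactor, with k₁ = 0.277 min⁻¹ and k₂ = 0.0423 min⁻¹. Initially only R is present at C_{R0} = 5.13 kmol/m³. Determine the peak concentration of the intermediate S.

For a first-order series the maximum intermediate yield is C_{S,max}/C_{R0} = (k₁/k₂)^[k₂/(k₂−k₁)].
= (0.277/0.0423)^(0.0423/(0.0423−0.277)) = (6.548)^(-0.1802) = 0.7127.
C_{S,max} = 0.7127×5.13 = 3.66 kmol/m³.

3.66 kmol/m³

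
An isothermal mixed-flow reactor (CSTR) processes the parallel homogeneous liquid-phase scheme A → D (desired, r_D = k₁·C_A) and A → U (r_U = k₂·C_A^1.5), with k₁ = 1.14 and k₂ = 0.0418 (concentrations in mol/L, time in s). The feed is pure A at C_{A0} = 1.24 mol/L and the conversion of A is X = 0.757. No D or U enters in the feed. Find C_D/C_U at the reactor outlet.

49.7

Exit C_A = C_{A0}(1−X) = 1.24×0.243 = 0.3013 mol/L.
Rates in a CSTR are evaluated at the outlet concentration: r_D = 1.14×0.3013 = 0.3435, r_U = 0.0418×0.3013^1.5 = 0.006914.
Overall selectivity = C_D/C_U = r_Dτ/(r_Uτ) = r_D/r_U = 49.7.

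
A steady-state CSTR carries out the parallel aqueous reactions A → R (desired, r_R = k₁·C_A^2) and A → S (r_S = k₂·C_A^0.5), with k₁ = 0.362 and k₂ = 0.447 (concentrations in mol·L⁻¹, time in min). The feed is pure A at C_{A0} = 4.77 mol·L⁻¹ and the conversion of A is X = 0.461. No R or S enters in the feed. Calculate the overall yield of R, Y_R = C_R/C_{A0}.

Exit C_A = C_{A0}(1−X) = 4.77×0.539 = 2.571 mol·L⁻¹.
Rates in a CSTR are evaluated at the outlet concentration: r_R = 0.362×2.571^2 = 2.393, r_S = 0.447×2.571^0.5 = 0.7167.
Fraction of consumed A going to R: r_R/(r_R+r_S) = 0.7695.
C_R = 0.7695·C_{A0}·X = 0.7695×4.77×0.461 = 1.69 mol·L⁻¹; Y_R = C_R/C_{A0} = 0.355.

0.355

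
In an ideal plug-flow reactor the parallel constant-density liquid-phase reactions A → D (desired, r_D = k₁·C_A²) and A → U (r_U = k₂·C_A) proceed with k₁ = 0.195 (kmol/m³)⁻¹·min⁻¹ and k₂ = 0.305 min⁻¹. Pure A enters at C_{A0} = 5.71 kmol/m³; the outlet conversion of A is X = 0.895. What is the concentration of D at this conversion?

3.21 kmol/m³

C_A = C_{A0}(1−X) = 0.5995 kmol/m³.
Along a PFR/batch, dC_U/dC_A = −r_U/(r_D+r_U) = −k₂/(k₂+k₁·C_A).
Integrating from C_{A0} to C_A: C_U = (0.305/0.195)·ln[(0.305+0.195·5.71)/(0.305+0.195·0.600)] = 1.564·ln(1.418/0.4219) = 1.897 kmol/m³.
Then C_D = (C_{A0}−C_A) − C_U = 5.110 − 1.897 = 3.214 kmol/m³.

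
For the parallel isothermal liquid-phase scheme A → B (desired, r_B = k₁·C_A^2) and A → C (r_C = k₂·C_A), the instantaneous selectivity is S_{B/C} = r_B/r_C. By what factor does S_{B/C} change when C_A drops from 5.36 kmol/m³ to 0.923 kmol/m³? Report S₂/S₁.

0.172

S_{B/C} = (k₁/k₂)·C_A, so S₂/S₁ = (C_{A,2}/C_{A,1}).
= 0.923/5.36 = 0.172.
Selectivity toward B falls as C_A falls — high-concentration operation is favoured.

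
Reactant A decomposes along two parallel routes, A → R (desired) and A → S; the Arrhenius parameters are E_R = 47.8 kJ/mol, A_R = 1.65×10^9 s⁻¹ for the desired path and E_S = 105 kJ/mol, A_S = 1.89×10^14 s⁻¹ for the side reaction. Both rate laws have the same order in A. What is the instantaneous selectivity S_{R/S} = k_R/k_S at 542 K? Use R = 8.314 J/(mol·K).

2.84

Since both paths have the same order in A, the concentration cancels and S_{R/S} = k_R/k_S = (A_R/A_S)·exp[(E_S−E_R)/(RT)].
(E_S−E_R)/(RT) = (105−47.8)×10³/(8.314×542) = 57200/4506 = 12.69.
k_R/k_S = (1.65×10^9/1.89×10^14)·exp(12.69) = 8.730×10^-6 × 3.257×10^5 = 2.84.
Since E_R < E_S, lowering the temperature improves selectivity toward R.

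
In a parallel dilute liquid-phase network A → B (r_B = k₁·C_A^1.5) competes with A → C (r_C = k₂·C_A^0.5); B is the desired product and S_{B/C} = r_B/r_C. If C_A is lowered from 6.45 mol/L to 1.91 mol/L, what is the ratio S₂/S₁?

0.296

S_{B/C} = (k₁/k₂)·C_A, so S₂/S₁ = (C_{A,2}/C_{A,1}).
= 1.91/6.45 = 0.296.
Selectivity toward B falls as C_A falls — high-concentration operation is favoured.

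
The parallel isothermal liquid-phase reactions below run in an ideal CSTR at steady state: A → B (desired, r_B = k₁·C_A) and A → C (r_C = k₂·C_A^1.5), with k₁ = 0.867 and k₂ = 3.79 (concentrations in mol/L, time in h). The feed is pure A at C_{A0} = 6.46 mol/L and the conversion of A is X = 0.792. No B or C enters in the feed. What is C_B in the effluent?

0.843 mol/L

Exit C_A = C_{A0}(1−X) = 6.46×0.208 = 1.344 mol/L.
Rates in a CSTR are evaluated at the outlet concentration: r_B = 0.867×1.344 = 1.165, r_C = 3.79×1.344^1.5 = 5.903.
Fraction of consumed A going to B: r_B/(r_B+r_C) = 0.1648.
C_B = 0.1648·C_{A0}·X = 0.1648×6.46×0.792 = 0.843 mol/L.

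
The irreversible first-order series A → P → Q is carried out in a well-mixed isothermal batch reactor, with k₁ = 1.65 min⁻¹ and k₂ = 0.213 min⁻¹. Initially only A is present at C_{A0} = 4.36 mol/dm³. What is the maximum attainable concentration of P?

3.22 mol/dm³

For a first-order series the maximum intermediate yield is C_{P,max}/C_{A0} = (k₁/k₂)^[k₂/(k₂−k₁)].
= (1.65/0.213)^(0.213/(0.213−1.65)) = (7.746)^(-0.1482) = 0.7383.
C_{P,max} = 0.7383×4.36 = 3.22 mol/dm³.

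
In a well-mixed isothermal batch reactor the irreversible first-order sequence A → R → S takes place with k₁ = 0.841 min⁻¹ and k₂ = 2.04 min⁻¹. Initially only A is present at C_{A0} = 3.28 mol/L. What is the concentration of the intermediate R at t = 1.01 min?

0.691 mol/L

The intermediate concentration in a first-order A→B→C sequence is C_R = k₁C_{A0}(e^(−k₁t) − e^(−k₂t))/(k₂−k₁).
e^(−k₁t) = e^(−0.841×1.01) = e^(−0.8494) = 0.4277; e^(−k₂t) = e^(−2.060) = 0.1274.
C_R = 0.841×3.28/(2.04−0.841) × (0.4277−0.1274) = 2.301×0.3003 = 0.6908 mol/L.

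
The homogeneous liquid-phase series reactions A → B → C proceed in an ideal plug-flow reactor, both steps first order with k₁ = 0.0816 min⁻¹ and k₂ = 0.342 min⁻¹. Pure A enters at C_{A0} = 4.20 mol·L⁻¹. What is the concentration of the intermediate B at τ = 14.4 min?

The intermediate concentration in a first-order A→B→C sequence is C_B = k₁C_{A0}(e^(−k₁τ) − e^(−k₂τ))/(k₂−k₁).
e^(−k₁τ) = e^(−0.0816×14.4) = e^(−1.175) = 0.3088; e^(−k₂τ) = e^(−4.925) = 0.007264.
C_B = 0.0816×4.20/(0.342−0.0816) × (0.3088−0.007264) = 1.316×0.3015 = 0.3969 mol·L⁻¹.

0.397 mol·L⁻¹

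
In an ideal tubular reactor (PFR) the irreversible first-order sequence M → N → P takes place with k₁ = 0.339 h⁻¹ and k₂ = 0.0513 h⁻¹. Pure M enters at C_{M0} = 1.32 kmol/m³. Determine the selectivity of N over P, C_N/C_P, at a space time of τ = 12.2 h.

1.64

The intermediate concentration in a first-order A→B→C sequence is C_N = k₁C_{M0}(e^(−k₁τ) − e^(−k₂τ))/(k₂−k₁).
e^(−k₁τ) = e^(−0.339×12.2) = e^(−4.136) = 0.01599; e^(−k₂τ) = e^(−0.6259) = 0.5348.
C_N = 0.339×1.32/(0.0513−0.339) × (0.01599−0.5348) = (-1.555)×(-0.5188) = 0.8069 kmol/m³.
C_M = C_{M0}e^(−k₁τ) = 0.02111 kmol/m³, so C_P = C_{M0}−C_M−C_N = 0.4919 kmol/m³; C_N/C_P = 1.64.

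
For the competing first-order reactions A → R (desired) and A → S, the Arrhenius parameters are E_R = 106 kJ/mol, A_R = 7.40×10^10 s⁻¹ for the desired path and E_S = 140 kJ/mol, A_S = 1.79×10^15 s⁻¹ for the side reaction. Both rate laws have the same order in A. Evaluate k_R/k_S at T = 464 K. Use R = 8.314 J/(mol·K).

0.278

k_R/k_S = (A_R/A_S)·exp[−(E_R−E_S)/(RT)] = (A_R/A_S)·exp[(E_S−E_R)/(RT)].
(E_S−E_R)/(RT) = (140−106)×10³/(8.314×464) = 34000/3858 = 8.814.
k_R/k_S = (7.40×10^10/1.79×10^15)·exp(8.814) = 4.134×10^-5 × 6725 = 0.278.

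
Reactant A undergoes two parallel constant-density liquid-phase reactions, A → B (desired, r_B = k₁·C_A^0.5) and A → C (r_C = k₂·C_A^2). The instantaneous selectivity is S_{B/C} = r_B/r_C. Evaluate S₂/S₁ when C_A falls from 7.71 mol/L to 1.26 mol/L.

15.1

S_{B/C} = (k₁/k₂)·C_A^-1.5, so S₂/S₁ = (C_{A,2}/C_{A,1})^-1.5.
= (1.26/7.71)^(-1.5) = (0.1634)^(-1.5) = 15.1.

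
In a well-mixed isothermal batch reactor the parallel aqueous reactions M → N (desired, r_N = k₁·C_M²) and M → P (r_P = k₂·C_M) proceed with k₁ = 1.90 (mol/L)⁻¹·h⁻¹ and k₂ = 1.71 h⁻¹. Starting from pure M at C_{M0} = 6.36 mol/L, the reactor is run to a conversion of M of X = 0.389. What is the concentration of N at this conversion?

C_M = C_{M0}(1−X) = 3.886 mol/L.
Along a PFR/batch, dC_P/dC_M = −r_P/(r_N+r_P) = −k₂/(k₂+k₁·C_M).
Integrating from C_{M0} to C_M: C_P = (1.71/1.90)·ln[(1.71+1.90·6.36)/(1.71+1.90·3.89)] = 0.9000·ln(13.79/9.093) = 0.3750 mol/L.
Then C_N = (C_{M0}−C_M) − C_P = 2.474 − 0.3750 = 2.099 mol/L.

2.10 mol/L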